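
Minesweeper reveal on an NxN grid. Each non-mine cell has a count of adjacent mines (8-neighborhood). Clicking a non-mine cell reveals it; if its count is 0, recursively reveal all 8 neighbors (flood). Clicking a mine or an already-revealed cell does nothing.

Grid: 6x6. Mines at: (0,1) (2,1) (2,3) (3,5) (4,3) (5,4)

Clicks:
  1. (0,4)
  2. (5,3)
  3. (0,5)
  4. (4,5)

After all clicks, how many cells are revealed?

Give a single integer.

Answer: 12

Derivation:
Click 1 (0,4) count=0: revealed 10 new [(0,2) (0,3) (0,4) (0,5) (1,2) (1,3) (1,4) (1,5) (2,4) (2,5)] -> total=10
Click 2 (5,3) count=2: revealed 1 new [(5,3)] -> total=11
Click 3 (0,5) count=0: revealed 0 new [(none)] -> total=11
Click 4 (4,5) count=2: revealed 1 new [(4,5)] -> total=12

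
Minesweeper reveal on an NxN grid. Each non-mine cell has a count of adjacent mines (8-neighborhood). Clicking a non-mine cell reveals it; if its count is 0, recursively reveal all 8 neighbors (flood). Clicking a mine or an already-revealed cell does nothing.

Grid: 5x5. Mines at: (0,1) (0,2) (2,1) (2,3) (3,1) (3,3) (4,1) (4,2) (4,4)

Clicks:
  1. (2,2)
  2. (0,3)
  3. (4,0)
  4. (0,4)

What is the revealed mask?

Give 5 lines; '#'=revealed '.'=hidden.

Click 1 (2,2) count=4: revealed 1 new [(2,2)] -> total=1
Click 2 (0,3) count=1: revealed 1 new [(0,3)] -> total=2
Click 3 (4,0) count=2: revealed 1 new [(4,0)] -> total=3
Click 4 (0,4) count=0: revealed 3 new [(0,4) (1,3) (1,4)] -> total=6

Answer: ...##
...##
..#..
.....
#....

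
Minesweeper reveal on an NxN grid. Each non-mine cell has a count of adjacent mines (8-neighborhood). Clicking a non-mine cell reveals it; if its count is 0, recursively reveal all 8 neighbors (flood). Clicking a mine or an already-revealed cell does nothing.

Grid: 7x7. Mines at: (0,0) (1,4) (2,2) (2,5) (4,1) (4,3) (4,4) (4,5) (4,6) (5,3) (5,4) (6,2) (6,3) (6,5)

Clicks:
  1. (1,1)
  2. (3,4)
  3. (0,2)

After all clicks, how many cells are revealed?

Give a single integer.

Answer: 7

Derivation:
Click 1 (1,1) count=2: revealed 1 new [(1,1)] -> total=1
Click 2 (3,4) count=4: revealed 1 new [(3,4)] -> total=2
Click 3 (0,2) count=0: revealed 5 new [(0,1) (0,2) (0,3) (1,2) (1,3)] -> total=7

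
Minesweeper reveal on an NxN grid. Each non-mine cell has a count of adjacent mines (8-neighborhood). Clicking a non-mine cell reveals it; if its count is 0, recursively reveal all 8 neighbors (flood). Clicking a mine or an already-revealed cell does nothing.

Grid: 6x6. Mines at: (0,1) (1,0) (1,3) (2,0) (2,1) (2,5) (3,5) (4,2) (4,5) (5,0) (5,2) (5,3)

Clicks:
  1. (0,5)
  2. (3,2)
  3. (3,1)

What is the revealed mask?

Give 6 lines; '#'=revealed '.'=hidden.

Click 1 (0,5) count=0: revealed 4 new [(0,4) (0,5) (1,4) (1,5)] -> total=4
Click 2 (3,2) count=2: revealed 1 new [(3,2)] -> total=5
Click 3 (3,1) count=3: revealed 1 new [(3,1)] -> total=6

Answer: ....##
....##
......
.##...
......
......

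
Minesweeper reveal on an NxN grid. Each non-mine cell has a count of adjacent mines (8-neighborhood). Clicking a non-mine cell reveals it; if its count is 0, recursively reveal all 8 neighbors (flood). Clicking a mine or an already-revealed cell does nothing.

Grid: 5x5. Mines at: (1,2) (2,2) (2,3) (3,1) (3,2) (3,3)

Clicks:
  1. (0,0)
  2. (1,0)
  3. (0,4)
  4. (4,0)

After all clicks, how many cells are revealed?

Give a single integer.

Answer: 11

Derivation:
Click 1 (0,0) count=0: revealed 6 new [(0,0) (0,1) (1,0) (1,1) (2,0) (2,1)] -> total=6
Click 2 (1,0) count=0: revealed 0 new [(none)] -> total=6
Click 3 (0,4) count=0: revealed 4 new [(0,3) (0,4) (1,3) (1,4)] -> total=10
Click 4 (4,0) count=1: revealed 1 new [(4,0)] -> total=11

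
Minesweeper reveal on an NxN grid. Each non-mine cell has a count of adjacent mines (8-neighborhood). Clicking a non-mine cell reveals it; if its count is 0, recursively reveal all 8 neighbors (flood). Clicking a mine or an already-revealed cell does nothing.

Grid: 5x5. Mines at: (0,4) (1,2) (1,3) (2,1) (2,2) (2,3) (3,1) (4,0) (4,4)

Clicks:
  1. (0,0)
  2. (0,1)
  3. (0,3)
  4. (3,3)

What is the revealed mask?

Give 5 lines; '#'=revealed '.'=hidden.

Click 1 (0,0) count=0: revealed 4 new [(0,0) (0,1) (1,0) (1,1)] -> total=4
Click 2 (0,1) count=1: revealed 0 new [(none)] -> total=4
Click 3 (0,3) count=3: revealed 1 new [(0,3)] -> total=5
Click 4 (3,3) count=3: revealed 1 new [(3,3)] -> total=6

Answer: ##.#.
##...
.....
...#.
.....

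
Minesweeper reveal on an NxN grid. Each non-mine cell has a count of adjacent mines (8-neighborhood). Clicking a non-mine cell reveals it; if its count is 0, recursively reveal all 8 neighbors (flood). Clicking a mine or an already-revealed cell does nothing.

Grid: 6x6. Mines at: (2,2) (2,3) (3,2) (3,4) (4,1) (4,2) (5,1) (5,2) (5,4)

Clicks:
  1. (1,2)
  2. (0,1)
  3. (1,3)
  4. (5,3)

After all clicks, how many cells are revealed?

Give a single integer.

Answer: 19

Derivation:
Click 1 (1,2) count=2: revealed 1 new [(1,2)] -> total=1
Click 2 (0,1) count=0: revealed 17 new [(0,0) (0,1) (0,2) (0,3) (0,4) (0,5) (1,0) (1,1) (1,3) (1,4) (1,5) (2,0) (2,1) (2,4) (2,5) (3,0) (3,1)] -> total=18
Click 3 (1,3) count=2: revealed 0 new [(none)] -> total=18
Click 4 (5,3) count=3: revealed 1 new [(5,3)] -> total=19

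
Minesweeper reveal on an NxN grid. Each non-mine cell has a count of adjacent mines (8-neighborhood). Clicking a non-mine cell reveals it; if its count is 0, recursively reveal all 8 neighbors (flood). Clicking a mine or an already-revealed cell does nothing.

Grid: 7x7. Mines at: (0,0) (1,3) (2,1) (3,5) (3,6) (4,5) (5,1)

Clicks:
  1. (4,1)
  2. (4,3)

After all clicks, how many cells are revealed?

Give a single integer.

Click 1 (4,1) count=1: revealed 1 new [(4,1)] -> total=1
Click 2 (4,3) count=0: revealed 19 new [(2,2) (2,3) (2,4) (3,2) (3,3) (3,4) (4,2) (4,3) (4,4) (5,2) (5,3) (5,4) (5,5) (5,6) (6,2) (6,3) (6,4) (6,5) (6,6)] -> total=20

Answer: 20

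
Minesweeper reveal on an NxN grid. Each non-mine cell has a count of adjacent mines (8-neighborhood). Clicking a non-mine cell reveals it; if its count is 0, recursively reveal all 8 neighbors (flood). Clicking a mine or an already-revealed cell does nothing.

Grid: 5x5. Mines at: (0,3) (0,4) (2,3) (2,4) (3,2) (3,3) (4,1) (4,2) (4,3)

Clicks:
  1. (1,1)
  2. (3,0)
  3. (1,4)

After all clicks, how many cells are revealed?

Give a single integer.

Answer: 12

Derivation:
Click 1 (1,1) count=0: revealed 11 new [(0,0) (0,1) (0,2) (1,0) (1,1) (1,2) (2,0) (2,1) (2,2) (3,0) (3,1)] -> total=11
Click 2 (3,0) count=1: revealed 0 new [(none)] -> total=11
Click 3 (1,4) count=4: revealed 1 new [(1,4)] -> total=12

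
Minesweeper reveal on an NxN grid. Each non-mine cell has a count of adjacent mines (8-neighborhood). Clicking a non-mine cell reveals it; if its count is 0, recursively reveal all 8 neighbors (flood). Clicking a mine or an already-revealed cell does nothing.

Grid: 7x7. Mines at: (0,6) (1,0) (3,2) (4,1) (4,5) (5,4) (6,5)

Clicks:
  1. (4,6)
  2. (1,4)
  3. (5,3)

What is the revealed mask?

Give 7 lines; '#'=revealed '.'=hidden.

Answer: .#####.
.######
.######
...####
......#
...#...
.......

Derivation:
Click 1 (4,6) count=1: revealed 1 new [(4,6)] -> total=1
Click 2 (1,4) count=0: revealed 21 new [(0,1) (0,2) (0,3) (0,4) (0,5) (1,1) (1,2) (1,3) (1,4) (1,5) (1,6) (2,1) (2,2) (2,3) (2,4) (2,5) (2,6) (3,3) (3,4) (3,5) (3,6)] -> total=22
Click 3 (5,3) count=1: revealed 1 new [(5,3)] -> total=23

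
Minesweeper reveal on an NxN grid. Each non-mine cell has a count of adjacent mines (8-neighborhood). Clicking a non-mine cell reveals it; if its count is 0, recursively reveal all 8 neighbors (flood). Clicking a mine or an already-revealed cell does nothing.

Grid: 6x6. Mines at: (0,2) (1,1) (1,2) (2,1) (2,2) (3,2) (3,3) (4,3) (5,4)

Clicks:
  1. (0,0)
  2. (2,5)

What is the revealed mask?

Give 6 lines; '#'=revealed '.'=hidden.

Answer: #..###
...###
...###
....##
....##
......

Derivation:
Click 1 (0,0) count=1: revealed 1 new [(0,0)] -> total=1
Click 2 (2,5) count=0: revealed 13 new [(0,3) (0,4) (0,5) (1,3) (1,4) (1,5) (2,3) (2,4) (2,5) (3,4) (3,5) (4,4) (4,5)] -> total=14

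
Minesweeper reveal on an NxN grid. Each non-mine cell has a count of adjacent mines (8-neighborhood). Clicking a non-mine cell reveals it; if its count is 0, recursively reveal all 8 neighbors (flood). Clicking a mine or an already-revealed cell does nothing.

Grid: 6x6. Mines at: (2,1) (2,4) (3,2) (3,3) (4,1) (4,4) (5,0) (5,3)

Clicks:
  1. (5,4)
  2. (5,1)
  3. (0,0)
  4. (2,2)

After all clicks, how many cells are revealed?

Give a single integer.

Click 1 (5,4) count=2: revealed 1 new [(5,4)] -> total=1
Click 2 (5,1) count=2: revealed 1 new [(5,1)] -> total=2
Click 3 (0,0) count=0: revealed 12 new [(0,0) (0,1) (0,2) (0,3) (0,4) (0,5) (1,0) (1,1) (1,2) (1,3) (1,4) (1,5)] -> total=14
Click 4 (2,2) count=3: revealed 1 new [(2,2)] -> total=15

Answer: 15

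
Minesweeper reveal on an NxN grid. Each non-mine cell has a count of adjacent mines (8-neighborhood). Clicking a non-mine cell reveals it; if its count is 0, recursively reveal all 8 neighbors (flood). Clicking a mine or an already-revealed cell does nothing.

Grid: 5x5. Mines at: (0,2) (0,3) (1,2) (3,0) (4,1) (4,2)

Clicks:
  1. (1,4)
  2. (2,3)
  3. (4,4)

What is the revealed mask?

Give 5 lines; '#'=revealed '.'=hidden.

Answer: .....
...##
...##
...##
...##

Derivation:
Click 1 (1,4) count=1: revealed 1 new [(1,4)] -> total=1
Click 2 (2,3) count=1: revealed 1 new [(2,3)] -> total=2
Click 3 (4,4) count=0: revealed 6 new [(1,3) (2,4) (3,3) (3,4) (4,3) (4,4)] -> total=8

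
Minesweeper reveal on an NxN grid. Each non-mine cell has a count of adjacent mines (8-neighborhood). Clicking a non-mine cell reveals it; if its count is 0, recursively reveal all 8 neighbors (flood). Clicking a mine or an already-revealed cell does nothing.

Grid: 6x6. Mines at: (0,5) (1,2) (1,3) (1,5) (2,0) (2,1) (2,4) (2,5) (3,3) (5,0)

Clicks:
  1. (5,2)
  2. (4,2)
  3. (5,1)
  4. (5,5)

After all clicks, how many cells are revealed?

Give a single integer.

Click 1 (5,2) count=0: revealed 12 new [(3,4) (3,5) (4,1) (4,2) (4,3) (4,4) (4,5) (5,1) (5,2) (5,3) (5,4) (5,5)] -> total=12
Click 2 (4,2) count=1: revealed 0 new [(none)] -> total=12
Click 3 (5,1) count=1: revealed 0 new [(none)] -> total=12
Click 4 (5,5) count=0: revealed 0 new [(none)] -> total=12

Answer: 12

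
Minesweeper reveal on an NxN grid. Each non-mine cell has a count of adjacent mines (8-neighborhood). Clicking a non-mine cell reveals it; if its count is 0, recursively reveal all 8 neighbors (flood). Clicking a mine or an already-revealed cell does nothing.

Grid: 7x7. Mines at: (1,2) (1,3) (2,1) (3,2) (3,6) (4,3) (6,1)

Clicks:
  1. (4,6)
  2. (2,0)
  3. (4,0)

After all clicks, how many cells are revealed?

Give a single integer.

Answer: 8

Derivation:
Click 1 (4,6) count=1: revealed 1 new [(4,6)] -> total=1
Click 2 (2,0) count=1: revealed 1 new [(2,0)] -> total=2
Click 3 (4,0) count=0: revealed 6 new [(3,0) (3,1) (4,0) (4,1) (5,0) (5,1)] -> total=8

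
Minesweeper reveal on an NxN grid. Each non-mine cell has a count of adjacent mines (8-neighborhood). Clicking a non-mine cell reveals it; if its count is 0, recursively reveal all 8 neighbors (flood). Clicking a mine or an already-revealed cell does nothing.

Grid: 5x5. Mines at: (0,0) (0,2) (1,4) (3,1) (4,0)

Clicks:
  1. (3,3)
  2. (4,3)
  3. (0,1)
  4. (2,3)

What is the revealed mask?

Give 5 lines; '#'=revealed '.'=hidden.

Click 1 (3,3) count=0: revealed 9 new [(2,2) (2,3) (2,4) (3,2) (3,3) (3,4) (4,2) (4,3) (4,4)] -> total=9
Click 2 (4,3) count=0: revealed 0 new [(none)] -> total=9
Click 3 (0,1) count=2: revealed 1 new [(0,1)] -> total=10
Click 4 (2,3) count=1: revealed 0 new [(none)] -> total=10

Answer: .#...
.....
..###
..###
..###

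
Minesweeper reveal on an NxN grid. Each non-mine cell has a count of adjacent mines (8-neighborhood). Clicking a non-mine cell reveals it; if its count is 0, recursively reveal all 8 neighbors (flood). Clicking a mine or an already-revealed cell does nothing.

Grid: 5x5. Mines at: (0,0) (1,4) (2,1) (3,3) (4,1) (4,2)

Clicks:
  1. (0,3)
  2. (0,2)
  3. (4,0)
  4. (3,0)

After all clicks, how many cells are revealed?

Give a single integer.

Answer: 8

Derivation:
Click 1 (0,3) count=1: revealed 1 new [(0,3)] -> total=1
Click 2 (0,2) count=0: revealed 5 new [(0,1) (0,2) (1,1) (1,2) (1,3)] -> total=6
Click 3 (4,0) count=1: revealed 1 new [(4,0)] -> total=7
Click 4 (3,0) count=2: revealed 1 new [(3,0)] -> total=8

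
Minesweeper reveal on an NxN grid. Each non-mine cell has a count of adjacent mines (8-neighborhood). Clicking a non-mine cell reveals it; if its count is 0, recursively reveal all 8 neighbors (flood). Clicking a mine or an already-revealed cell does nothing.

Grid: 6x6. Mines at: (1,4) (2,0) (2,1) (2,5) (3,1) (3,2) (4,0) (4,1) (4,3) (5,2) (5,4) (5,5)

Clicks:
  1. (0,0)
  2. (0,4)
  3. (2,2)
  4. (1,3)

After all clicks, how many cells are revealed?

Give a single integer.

Answer: 10

Derivation:
Click 1 (0,0) count=0: revealed 8 new [(0,0) (0,1) (0,2) (0,3) (1,0) (1,1) (1,2) (1,3)] -> total=8
Click 2 (0,4) count=1: revealed 1 new [(0,4)] -> total=9
Click 3 (2,2) count=3: revealed 1 new [(2,2)] -> total=10
Click 4 (1,3) count=1: revealed 0 new [(none)] -> total=10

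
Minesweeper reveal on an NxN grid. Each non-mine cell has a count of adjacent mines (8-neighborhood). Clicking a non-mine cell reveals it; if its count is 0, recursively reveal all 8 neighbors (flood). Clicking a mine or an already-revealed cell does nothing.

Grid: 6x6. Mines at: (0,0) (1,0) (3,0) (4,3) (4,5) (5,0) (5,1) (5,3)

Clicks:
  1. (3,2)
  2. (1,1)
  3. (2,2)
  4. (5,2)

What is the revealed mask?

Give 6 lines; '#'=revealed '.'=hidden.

Click 1 (3,2) count=1: revealed 1 new [(3,2)] -> total=1
Click 2 (1,1) count=2: revealed 1 new [(1,1)] -> total=2
Click 3 (2,2) count=0: revealed 18 new [(0,1) (0,2) (0,3) (0,4) (0,5) (1,2) (1,3) (1,4) (1,5) (2,1) (2,2) (2,3) (2,4) (2,5) (3,1) (3,3) (3,4) (3,5)] -> total=20
Click 4 (5,2) count=3: revealed 1 new [(5,2)] -> total=21

Answer: .#####
.#####
.#####
.#####
......
..#...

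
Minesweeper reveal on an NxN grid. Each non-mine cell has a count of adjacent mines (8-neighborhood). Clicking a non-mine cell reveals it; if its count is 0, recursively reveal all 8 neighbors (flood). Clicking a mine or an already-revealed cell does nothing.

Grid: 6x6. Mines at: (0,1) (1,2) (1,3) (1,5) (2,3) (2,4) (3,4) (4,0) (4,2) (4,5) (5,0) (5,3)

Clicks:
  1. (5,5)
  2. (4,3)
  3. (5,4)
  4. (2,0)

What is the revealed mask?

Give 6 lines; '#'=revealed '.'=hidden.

Answer: ......
##....
##....
##....
...#..
....##

Derivation:
Click 1 (5,5) count=1: revealed 1 new [(5,5)] -> total=1
Click 2 (4,3) count=3: revealed 1 new [(4,3)] -> total=2
Click 3 (5,4) count=2: revealed 1 new [(5,4)] -> total=3
Click 4 (2,0) count=0: revealed 6 new [(1,0) (1,1) (2,0) (2,1) (3,0) (3,1)] -> total=9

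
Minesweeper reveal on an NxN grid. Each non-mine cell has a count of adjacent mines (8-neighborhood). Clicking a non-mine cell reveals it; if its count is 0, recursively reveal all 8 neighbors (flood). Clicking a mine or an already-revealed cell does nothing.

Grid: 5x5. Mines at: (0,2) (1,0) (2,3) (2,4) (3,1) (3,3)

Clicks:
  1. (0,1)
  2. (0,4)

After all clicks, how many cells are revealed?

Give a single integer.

Click 1 (0,1) count=2: revealed 1 new [(0,1)] -> total=1
Click 2 (0,4) count=0: revealed 4 new [(0,3) (0,4) (1,3) (1,4)] -> total=5

Answer: 5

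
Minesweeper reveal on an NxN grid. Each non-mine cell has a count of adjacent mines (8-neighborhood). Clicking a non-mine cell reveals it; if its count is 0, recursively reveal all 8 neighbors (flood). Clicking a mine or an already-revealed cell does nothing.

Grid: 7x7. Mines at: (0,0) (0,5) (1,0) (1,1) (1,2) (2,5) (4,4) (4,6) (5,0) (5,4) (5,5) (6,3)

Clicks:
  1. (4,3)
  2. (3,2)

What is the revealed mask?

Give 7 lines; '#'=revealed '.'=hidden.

Click 1 (4,3) count=2: revealed 1 new [(4,3)] -> total=1
Click 2 (3,2) count=0: revealed 14 new [(2,0) (2,1) (2,2) (2,3) (3,0) (3,1) (3,2) (3,3) (4,0) (4,1) (4,2) (5,1) (5,2) (5,3)] -> total=15

Answer: .......
.......
####...
####...
####...
.###...
.......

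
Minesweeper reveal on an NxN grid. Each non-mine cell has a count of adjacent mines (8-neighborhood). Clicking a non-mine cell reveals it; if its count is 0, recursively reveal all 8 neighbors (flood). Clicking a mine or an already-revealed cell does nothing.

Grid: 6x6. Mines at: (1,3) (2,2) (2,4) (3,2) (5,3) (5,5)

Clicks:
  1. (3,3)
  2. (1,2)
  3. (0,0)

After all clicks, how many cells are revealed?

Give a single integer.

Click 1 (3,3) count=3: revealed 1 new [(3,3)] -> total=1
Click 2 (1,2) count=2: revealed 1 new [(1,2)] -> total=2
Click 3 (0,0) count=0: revealed 15 new [(0,0) (0,1) (0,2) (1,0) (1,1) (2,0) (2,1) (3,0) (3,1) (4,0) (4,1) (4,2) (5,0) (5,1) (5,2)] -> total=17

Answer: 17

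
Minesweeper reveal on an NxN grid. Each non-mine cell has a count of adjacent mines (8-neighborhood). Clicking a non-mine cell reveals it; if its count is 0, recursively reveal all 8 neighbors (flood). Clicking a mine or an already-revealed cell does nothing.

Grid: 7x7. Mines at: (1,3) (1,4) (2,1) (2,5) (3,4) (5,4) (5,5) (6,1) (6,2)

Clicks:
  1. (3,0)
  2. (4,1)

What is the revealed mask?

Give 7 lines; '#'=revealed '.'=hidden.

Click 1 (3,0) count=1: revealed 1 new [(3,0)] -> total=1
Click 2 (4,1) count=0: revealed 11 new [(3,1) (3,2) (3,3) (4,0) (4,1) (4,2) (4,3) (5,0) (5,1) (5,2) (5,3)] -> total=12

Answer: .......
.......
.......
####...
####...
####...
.......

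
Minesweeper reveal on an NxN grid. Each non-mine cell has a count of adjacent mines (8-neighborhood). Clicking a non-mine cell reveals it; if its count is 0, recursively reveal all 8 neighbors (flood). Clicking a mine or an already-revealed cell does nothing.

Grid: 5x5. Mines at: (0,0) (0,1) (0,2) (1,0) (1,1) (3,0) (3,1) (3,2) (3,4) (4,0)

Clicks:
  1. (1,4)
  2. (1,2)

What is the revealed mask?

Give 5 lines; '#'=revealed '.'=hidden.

Click 1 (1,4) count=0: revealed 6 new [(0,3) (0,4) (1,3) (1,4) (2,3) (2,4)] -> total=6
Click 2 (1,2) count=3: revealed 1 new [(1,2)] -> total=7

Answer: ...##
..###
...##
.....
.....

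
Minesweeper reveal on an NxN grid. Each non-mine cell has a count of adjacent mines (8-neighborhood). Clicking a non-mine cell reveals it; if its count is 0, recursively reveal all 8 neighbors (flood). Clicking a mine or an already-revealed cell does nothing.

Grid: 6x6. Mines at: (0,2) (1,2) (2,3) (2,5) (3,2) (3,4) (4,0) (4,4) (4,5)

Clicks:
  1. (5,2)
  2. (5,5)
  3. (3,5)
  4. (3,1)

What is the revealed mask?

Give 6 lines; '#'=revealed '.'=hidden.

Click 1 (5,2) count=0: revealed 6 new [(4,1) (4,2) (4,3) (5,1) (5,2) (5,3)] -> total=6
Click 2 (5,5) count=2: revealed 1 new [(5,5)] -> total=7
Click 3 (3,5) count=4: revealed 1 new [(3,5)] -> total=8
Click 4 (3,1) count=2: revealed 1 new [(3,1)] -> total=9

Answer: ......
......
......
.#...#
.###..
.###.#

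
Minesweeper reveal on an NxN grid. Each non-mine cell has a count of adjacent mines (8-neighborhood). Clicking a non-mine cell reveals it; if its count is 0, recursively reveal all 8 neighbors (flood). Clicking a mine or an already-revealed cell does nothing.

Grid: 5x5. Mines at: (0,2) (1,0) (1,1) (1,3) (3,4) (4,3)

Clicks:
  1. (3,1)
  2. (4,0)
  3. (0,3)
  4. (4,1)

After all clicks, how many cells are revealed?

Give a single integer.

Click 1 (3,1) count=0: revealed 9 new [(2,0) (2,1) (2,2) (3,0) (3,1) (3,2) (4,0) (4,1) (4,2)] -> total=9
Click 2 (4,0) count=0: revealed 0 new [(none)] -> total=9
Click 3 (0,3) count=2: revealed 1 new [(0,3)] -> total=10
Click 4 (4,1) count=0: revealed 0 new [(none)] -> total=10

Answer: 10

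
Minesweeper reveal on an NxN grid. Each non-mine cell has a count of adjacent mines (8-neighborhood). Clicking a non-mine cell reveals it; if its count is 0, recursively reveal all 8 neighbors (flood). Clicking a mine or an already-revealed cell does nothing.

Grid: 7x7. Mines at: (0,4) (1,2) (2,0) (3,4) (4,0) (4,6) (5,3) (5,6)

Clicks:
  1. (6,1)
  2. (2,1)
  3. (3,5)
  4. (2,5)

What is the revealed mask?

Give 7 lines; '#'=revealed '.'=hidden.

Click 1 (6,1) count=0: revealed 6 new [(5,0) (5,1) (5,2) (6,0) (6,1) (6,2)] -> total=6
Click 2 (2,1) count=2: revealed 1 new [(2,1)] -> total=7
Click 3 (3,5) count=2: revealed 1 new [(3,5)] -> total=8
Click 4 (2,5) count=1: revealed 1 new [(2,5)] -> total=9

Answer: .......
.......
.#...#.
.....#.
.......
###....
###....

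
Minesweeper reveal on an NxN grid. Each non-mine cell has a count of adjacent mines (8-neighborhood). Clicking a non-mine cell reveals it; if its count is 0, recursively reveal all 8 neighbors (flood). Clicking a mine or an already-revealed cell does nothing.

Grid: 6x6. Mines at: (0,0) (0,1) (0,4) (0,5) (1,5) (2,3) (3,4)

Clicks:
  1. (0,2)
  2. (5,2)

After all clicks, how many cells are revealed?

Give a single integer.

Click 1 (0,2) count=1: revealed 1 new [(0,2)] -> total=1
Click 2 (5,2) count=0: revealed 22 new [(1,0) (1,1) (1,2) (2,0) (2,1) (2,2) (3,0) (3,1) (3,2) (3,3) (4,0) (4,1) (4,2) (4,3) (4,4) (4,5) (5,0) (5,1) (5,2) (5,3) (5,4) (5,5)] -> total=23

Answer: 23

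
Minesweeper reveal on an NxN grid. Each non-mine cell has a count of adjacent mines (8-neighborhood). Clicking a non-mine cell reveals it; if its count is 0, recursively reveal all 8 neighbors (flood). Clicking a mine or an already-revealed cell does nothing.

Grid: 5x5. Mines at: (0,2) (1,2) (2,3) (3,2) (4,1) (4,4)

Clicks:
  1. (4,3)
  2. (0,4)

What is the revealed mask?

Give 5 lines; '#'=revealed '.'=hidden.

Click 1 (4,3) count=2: revealed 1 new [(4,3)] -> total=1
Click 2 (0,4) count=0: revealed 4 new [(0,3) (0,4) (1,3) (1,4)] -> total=5

Answer: ...##
...##
.....
.....
...#.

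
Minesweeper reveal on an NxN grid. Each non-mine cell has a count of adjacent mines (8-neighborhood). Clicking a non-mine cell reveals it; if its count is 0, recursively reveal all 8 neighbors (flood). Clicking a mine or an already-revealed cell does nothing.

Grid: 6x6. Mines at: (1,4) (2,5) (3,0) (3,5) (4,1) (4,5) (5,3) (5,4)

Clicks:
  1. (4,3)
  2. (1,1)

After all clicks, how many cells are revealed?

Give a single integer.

Click 1 (4,3) count=2: revealed 1 new [(4,3)] -> total=1
Click 2 (1,1) count=0: revealed 19 new [(0,0) (0,1) (0,2) (0,3) (1,0) (1,1) (1,2) (1,3) (2,0) (2,1) (2,2) (2,3) (2,4) (3,1) (3,2) (3,3) (3,4) (4,2) (4,4)] -> total=20

Answer: 20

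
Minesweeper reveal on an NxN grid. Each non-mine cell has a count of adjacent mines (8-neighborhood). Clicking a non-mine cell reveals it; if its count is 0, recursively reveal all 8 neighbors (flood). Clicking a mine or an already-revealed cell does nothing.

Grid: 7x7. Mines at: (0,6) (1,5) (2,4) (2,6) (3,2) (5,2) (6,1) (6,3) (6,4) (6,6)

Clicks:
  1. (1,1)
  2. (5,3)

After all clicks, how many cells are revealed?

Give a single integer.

Click 1 (1,1) count=0: revealed 20 new [(0,0) (0,1) (0,2) (0,3) (0,4) (1,0) (1,1) (1,2) (1,3) (1,4) (2,0) (2,1) (2,2) (2,3) (3,0) (3,1) (4,0) (4,1) (5,0) (5,1)] -> total=20
Click 2 (5,3) count=3: revealed 1 new [(5,3)] -> total=21

Answer: 21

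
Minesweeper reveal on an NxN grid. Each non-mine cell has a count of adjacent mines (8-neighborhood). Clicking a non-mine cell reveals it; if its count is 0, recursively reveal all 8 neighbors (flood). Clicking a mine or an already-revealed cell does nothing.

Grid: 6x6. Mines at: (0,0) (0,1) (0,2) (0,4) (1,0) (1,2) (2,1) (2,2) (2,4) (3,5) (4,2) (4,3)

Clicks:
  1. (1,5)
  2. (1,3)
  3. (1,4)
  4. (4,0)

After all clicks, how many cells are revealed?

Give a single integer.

Answer: 9

Derivation:
Click 1 (1,5) count=2: revealed 1 new [(1,5)] -> total=1
Click 2 (1,3) count=5: revealed 1 new [(1,3)] -> total=2
Click 3 (1,4) count=2: revealed 1 new [(1,4)] -> total=3
Click 4 (4,0) count=0: revealed 6 new [(3,0) (3,1) (4,0) (4,1) (5,0) (5,1)] -> total=9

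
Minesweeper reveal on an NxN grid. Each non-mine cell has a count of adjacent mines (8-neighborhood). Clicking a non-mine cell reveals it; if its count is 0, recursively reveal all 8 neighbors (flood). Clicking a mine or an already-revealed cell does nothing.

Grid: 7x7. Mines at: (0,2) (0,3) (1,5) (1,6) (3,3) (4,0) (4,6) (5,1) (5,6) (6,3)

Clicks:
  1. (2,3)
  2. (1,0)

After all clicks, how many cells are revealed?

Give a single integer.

Click 1 (2,3) count=1: revealed 1 new [(2,3)] -> total=1
Click 2 (1,0) count=0: revealed 11 new [(0,0) (0,1) (1,0) (1,1) (1,2) (2,0) (2,1) (2,2) (3,0) (3,1) (3,2)] -> total=12

Answer: 12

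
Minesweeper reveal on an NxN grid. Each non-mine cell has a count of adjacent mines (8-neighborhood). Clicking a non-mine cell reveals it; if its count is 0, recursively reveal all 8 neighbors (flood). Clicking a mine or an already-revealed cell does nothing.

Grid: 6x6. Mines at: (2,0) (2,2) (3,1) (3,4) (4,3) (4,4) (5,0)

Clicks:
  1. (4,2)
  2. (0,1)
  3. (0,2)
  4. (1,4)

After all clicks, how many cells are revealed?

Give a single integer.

Answer: 16

Derivation:
Click 1 (4,2) count=2: revealed 1 new [(4,2)] -> total=1
Click 2 (0,1) count=0: revealed 15 new [(0,0) (0,1) (0,2) (0,3) (0,4) (0,5) (1,0) (1,1) (1,2) (1,3) (1,4) (1,5) (2,3) (2,4) (2,5)] -> total=16
Click 3 (0,2) count=0: revealed 0 new [(none)] -> total=16
Click 4 (1,4) count=0: revealed 0 new [(none)] -> total=16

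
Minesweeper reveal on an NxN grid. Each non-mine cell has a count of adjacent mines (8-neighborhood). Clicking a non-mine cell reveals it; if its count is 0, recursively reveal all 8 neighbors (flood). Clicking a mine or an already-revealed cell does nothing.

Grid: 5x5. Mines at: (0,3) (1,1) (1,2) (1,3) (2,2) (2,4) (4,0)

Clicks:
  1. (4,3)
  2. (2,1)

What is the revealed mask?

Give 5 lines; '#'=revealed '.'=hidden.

Click 1 (4,3) count=0: revealed 8 new [(3,1) (3,2) (3,3) (3,4) (4,1) (4,2) (4,3) (4,4)] -> total=8
Click 2 (2,1) count=3: revealed 1 new [(2,1)] -> total=9

Answer: .....
.....
.#...
.####
.####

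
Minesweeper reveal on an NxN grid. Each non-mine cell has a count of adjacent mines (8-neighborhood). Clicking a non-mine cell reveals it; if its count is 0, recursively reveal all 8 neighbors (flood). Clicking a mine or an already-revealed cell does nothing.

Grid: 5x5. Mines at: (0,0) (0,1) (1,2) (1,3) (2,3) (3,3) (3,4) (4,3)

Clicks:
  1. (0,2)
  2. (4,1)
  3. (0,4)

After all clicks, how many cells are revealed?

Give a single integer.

Click 1 (0,2) count=3: revealed 1 new [(0,2)] -> total=1
Click 2 (4,1) count=0: revealed 11 new [(1,0) (1,1) (2,0) (2,1) (2,2) (3,0) (3,1) (3,2) (4,0) (4,1) (4,2)] -> total=12
Click 3 (0,4) count=1: revealed 1 new [(0,4)] -> total=13

Answer: 13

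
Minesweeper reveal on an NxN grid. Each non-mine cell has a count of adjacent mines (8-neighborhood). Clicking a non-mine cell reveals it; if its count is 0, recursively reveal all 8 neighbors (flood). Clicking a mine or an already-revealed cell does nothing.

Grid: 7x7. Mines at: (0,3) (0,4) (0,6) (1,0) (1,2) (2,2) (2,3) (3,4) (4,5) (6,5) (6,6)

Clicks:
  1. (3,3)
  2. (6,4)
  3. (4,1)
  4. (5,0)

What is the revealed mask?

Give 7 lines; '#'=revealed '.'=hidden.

Click 1 (3,3) count=3: revealed 1 new [(3,3)] -> total=1
Click 2 (6,4) count=1: revealed 1 new [(6,4)] -> total=2
Click 3 (4,1) count=0: revealed 19 new [(2,0) (2,1) (3,0) (3,1) (3,2) (4,0) (4,1) (4,2) (4,3) (4,4) (5,0) (5,1) (5,2) (5,3) (5,4) (6,0) (6,1) (6,2) (6,3)] -> total=21
Click 4 (5,0) count=0: revealed 0 new [(none)] -> total=21

Answer: .......
.......
##.....
####...
#####..
#####..
#####..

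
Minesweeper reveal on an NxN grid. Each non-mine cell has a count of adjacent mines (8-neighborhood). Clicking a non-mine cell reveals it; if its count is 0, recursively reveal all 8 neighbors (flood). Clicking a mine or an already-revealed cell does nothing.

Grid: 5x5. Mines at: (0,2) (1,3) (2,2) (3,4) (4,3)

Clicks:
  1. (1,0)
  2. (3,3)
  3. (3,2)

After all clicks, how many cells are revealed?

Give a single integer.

Click 1 (1,0) count=0: revealed 12 new [(0,0) (0,1) (1,0) (1,1) (2,0) (2,1) (3,0) (3,1) (3,2) (4,0) (4,1) (4,2)] -> total=12
Click 2 (3,3) count=3: revealed 1 new [(3,3)] -> total=13
Click 3 (3,2) count=2: revealed 0 new [(none)] -> total=13

Answer: 13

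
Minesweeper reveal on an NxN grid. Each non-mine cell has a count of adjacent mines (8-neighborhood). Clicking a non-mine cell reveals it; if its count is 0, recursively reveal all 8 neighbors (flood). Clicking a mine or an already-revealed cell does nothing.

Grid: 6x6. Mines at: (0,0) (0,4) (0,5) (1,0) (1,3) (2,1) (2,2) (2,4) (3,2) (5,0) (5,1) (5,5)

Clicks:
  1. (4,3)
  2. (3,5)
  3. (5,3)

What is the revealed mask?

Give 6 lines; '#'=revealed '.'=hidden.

Click 1 (4,3) count=1: revealed 1 new [(4,3)] -> total=1
Click 2 (3,5) count=1: revealed 1 new [(3,5)] -> total=2
Click 3 (5,3) count=0: revealed 5 new [(4,2) (4,4) (5,2) (5,3) (5,4)] -> total=7

Answer: ......
......
......
.....#
..###.
..###.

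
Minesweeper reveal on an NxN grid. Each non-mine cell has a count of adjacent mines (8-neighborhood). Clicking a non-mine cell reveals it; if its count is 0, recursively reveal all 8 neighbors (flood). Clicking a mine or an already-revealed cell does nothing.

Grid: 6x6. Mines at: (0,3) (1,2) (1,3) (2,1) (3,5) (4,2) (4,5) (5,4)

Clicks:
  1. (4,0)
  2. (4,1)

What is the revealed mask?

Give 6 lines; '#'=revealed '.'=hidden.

Click 1 (4,0) count=0: revealed 6 new [(3,0) (3,1) (4,0) (4,1) (5,0) (5,1)] -> total=6
Click 2 (4,1) count=1: revealed 0 new [(none)] -> total=6

Answer: ......
......
......
##....
##....
##....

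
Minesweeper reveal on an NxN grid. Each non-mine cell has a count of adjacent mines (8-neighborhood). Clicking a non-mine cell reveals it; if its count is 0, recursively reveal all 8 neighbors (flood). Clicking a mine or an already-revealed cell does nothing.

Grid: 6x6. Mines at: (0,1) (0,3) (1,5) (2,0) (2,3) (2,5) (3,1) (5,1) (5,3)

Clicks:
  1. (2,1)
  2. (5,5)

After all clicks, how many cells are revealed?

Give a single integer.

Answer: 7

Derivation:
Click 1 (2,1) count=2: revealed 1 new [(2,1)] -> total=1
Click 2 (5,5) count=0: revealed 6 new [(3,4) (3,5) (4,4) (4,5) (5,4) (5,5)] -> total=7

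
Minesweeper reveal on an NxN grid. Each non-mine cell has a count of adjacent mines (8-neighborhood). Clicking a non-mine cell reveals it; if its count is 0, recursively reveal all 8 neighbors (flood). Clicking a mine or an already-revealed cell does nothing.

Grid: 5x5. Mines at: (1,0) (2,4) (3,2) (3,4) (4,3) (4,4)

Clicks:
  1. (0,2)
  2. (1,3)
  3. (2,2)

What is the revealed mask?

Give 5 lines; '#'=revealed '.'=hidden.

Answer: .####
.####
.###.
.....
.....

Derivation:
Click 1 (0,2) count=0: revealed 11 new [(0,1) (0,2) (0,3) (0,4) (1,1) (1,2) (1,3) (1,4) (2,1) (2,2) (2,3)] -> total=11
Click 2 (1,3) count=1: revealed 0 new [(none)] -> total=11
Click 3 (2,2) count=1: revealed 0 new [(none)] -> total=11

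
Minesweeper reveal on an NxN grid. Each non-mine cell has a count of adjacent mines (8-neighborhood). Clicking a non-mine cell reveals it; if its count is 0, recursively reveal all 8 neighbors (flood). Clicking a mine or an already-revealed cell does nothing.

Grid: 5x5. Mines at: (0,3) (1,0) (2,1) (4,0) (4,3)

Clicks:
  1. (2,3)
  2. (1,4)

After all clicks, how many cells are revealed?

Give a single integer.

Click 1 (2,3) count=0: revealed 9 new [(1,2) (1,3) (1,4) (2,2) (2,3) (2,4) (3,2) (3,3) (3,4)] -> total=9
Click 2 (1,4) count=1: revealed 0 new [(none)] -> total=9

Answer: 9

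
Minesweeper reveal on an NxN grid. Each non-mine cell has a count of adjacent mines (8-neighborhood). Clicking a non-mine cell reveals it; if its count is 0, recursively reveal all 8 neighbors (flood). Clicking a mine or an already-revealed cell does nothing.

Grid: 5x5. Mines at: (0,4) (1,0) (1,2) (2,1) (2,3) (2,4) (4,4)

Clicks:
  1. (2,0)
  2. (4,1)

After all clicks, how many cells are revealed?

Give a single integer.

Click 1 (2,0) count=2: revealed 1 new [(2,0)] -> total=1
Click 2 (4,1) count=0: revealed 8 new [(3,0) (3,1) (3,2) (3,3) (4,0) (4,1) (4,2) (4,3)] -> total=9

Answer: 9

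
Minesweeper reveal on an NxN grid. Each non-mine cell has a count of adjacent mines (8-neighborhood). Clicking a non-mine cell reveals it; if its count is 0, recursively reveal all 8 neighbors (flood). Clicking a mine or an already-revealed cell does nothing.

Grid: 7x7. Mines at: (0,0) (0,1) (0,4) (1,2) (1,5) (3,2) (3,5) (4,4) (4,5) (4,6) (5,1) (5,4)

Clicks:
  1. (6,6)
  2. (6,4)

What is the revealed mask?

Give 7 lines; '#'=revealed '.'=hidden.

Click 1 (6,6) count=0: revealed 4 new [(5,5) (5,6) (6,5) (6,6)] -> total=4
Click 2 (6,4) count=1: revealed 1 new [(6,4)] -> total=5

Answer: .......
.......
.......
.......
.......
.....##
....###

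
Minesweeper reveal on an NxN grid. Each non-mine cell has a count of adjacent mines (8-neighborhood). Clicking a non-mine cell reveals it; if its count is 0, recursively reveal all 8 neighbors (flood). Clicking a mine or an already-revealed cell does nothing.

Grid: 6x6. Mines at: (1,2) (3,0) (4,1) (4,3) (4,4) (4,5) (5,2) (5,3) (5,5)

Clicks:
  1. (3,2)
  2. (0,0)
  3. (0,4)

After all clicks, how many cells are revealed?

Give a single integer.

Click 1 (3,2) count=2: revealed 1 new [(3,2)] -> total=1
Click 2 (0,0) count=0: revealed 6 new [(0,0) (0,1) (1,0) (1,1) (2,0) (2,1)] -> total=7
Click 3 (0,4) count=0: revealed 12 new [(0,3) (0,4) (0,5) (1,3) (1,4) (1,5) (2,3) (2,4) (2,5) (3,3) (3,4) (3,5)] -> total=19

Answer: 19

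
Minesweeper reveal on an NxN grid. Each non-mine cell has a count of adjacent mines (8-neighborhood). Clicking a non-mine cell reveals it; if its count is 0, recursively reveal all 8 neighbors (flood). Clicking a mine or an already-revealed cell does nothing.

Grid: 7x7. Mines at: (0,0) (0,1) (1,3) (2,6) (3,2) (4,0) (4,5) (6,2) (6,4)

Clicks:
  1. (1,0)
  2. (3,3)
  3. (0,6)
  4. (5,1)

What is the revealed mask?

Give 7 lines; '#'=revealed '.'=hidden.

Answer: ....###
#...###
.......
...#...
.......
.#.....
.......

Derivation:
Click 1 (1,0) count=2: revealed 1 new [(1,0)] -> total=1
Click 2 (3,3) count=1: revealed 1 new [(3,3)] -> total=2
Click 3 (0,6) count=0: revealed 6 new [(0,4) (0,5) (0,6) (1,4) (1,5) (1,6)] -> total=8
Click 4 (5,1) count=2: revealed 1 new [(5,1)] -> total=9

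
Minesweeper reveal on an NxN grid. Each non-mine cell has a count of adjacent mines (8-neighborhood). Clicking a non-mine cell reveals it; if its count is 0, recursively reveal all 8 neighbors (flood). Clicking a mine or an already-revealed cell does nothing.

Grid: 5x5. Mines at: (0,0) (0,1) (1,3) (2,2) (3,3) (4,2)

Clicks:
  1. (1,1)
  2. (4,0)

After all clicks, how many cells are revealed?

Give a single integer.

Answer: 8

Derivation:
Click 1 (1,1) count=3: revealed 1 new [(1,1)] -> total=1
Click 2 (4,0) count=0: revealed 7 new [(1,0) (2,0) (2,1) (3,0) (3,1) (4,0) (4,1)] -> total=8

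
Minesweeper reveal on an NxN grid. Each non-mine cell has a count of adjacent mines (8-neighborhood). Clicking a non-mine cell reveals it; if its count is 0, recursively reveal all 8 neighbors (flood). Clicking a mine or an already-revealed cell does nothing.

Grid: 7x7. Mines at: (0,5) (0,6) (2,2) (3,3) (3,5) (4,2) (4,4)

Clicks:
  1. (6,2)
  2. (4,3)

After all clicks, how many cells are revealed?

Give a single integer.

Answer: 33

Derivation:
Click 1 (6,2) count=0: revealed 32 new [(0,0) (0,1) (0,2) (0,3) (0,4) (1,0) (1,1) (1,2) (1,3) (1,4) (2,0) (2,1) (3,0) (3,1) (4,0) (4,1) (4,5) (4,6) (5,0) (5,1) (5,2) (5,3) (5,4) (5,5) (5,6) (6,0) (6,1) (6,2) (6,3) (6,4) (6,5) (6,6)] -> total=32
Click 2 (4,3) count=3: revealed 1 new [(4,3)] -> total=33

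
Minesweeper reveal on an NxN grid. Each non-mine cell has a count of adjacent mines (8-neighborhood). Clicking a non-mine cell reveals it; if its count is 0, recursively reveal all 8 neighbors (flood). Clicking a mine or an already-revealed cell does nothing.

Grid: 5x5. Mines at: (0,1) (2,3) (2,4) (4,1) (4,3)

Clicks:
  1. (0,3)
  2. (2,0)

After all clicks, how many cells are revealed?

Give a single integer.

Answer: 14

Derivation:
Click 1 (0,3) count=0: revealed 6 new [(0,2) (0,3) (0,4) (1,2) (1,3) (1,4)] -> total=6
Click 2 (2,0) count=0: revealed 8 new [(1,0) (1,1) (2,0) (2,1) (2,2) (3,0) (3,1) (3,2)] -> total=14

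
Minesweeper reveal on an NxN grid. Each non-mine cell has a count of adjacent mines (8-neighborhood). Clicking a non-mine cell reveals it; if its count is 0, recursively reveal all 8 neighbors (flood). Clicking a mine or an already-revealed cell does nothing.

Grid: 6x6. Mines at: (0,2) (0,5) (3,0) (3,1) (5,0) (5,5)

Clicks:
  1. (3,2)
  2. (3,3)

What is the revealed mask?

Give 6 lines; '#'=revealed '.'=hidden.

Click 1 (3,2) count=1: revealed 1 new [(3,2)] -> total=1
Click 2 (3,3) count=0: revealed 20 new [(1,2) (1,3) (1,4) (1,5) (2,2) (2,3) (2,4) (2,5) (3,3) (3,4) (3,5) (4,1) (4,2) (4,3) (4,4) (4,5) (5,1) (5,2) (5,3) (5,4)] -> total=21

Answer: ......
..####
..####
..####
.#####
.####.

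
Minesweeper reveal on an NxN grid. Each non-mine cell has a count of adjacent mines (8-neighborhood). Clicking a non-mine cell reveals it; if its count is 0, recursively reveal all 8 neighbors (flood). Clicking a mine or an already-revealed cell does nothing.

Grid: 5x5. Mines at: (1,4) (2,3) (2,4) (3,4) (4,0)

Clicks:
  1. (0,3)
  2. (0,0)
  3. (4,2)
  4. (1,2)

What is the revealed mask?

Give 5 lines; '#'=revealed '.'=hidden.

Answer: ####.
####.
###..
####.
.###.

Derivation:
Click 1 (0,3) count=1: revealed 1 new [(0,3)] -> total=1
Click 2 (0,0) count=0: revealed 13 new [(0,0) (0,1) (0,2) (1,0) (1,1) (1,2) (1,3) (2,0) (2,1) (2,2) (3,0) (3,1) (3,2)] -> total=14
Click 3 (4,2) count=0: revealed 4 new [(3,3) (4,1) (4,2) (4,3)] -> total=18
Click 4 (1,2) count=1: revealed 0 new [(none)] -> total=18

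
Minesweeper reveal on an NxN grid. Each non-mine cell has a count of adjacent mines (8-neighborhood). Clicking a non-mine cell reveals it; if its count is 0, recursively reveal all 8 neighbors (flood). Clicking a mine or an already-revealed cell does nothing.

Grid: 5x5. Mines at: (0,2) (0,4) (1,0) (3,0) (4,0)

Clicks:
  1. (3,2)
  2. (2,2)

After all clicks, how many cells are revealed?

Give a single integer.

Click 1 (3,2) count=0: revealed 16 new [(1,1) (1,2) (1,3) (1,4) (2,1) (2,2) (2,3) (2,4) (3,1) (3,2) (3,3) (3,4) (4,1) (4,2) (4,3) (4,4)] -> total=16
Click 2 (2,2) count=0: revealed 0 new [(none)] -> total=16

Answer: 16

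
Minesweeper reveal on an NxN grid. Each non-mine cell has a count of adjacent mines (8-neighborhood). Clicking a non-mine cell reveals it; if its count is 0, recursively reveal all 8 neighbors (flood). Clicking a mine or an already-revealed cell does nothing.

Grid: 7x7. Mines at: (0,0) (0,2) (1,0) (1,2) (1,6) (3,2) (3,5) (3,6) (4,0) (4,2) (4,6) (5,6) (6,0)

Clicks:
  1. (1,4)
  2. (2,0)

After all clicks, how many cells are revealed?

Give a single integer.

Click 1 (1,4) count=0: revealed 9 new [(0,3) (0,4) (0,5) (1,3) (1,4) (1,5) (2,3) (2,4) (2,5)] -> total=9
Click 2 (2,0) count=1: revealed 1 new [(2,0)] -> total=10

Answer: 10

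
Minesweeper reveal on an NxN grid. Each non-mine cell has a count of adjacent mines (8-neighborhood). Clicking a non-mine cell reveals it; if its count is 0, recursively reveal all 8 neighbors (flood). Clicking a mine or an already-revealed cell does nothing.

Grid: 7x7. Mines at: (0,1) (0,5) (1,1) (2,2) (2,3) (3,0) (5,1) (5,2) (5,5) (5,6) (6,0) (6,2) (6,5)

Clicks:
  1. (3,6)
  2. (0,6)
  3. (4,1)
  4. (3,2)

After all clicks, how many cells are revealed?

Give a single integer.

Answer: 15

Derivation:
Click 1 (3,6) count=0: revealed 12 new [(1,4) (1,5) (1,6) (2,4) (2,5) (2,6) (3,4) (3,5) (3,6) (4,4) (4,5) (4,6)] -> total=12
Click 2 (0,6) count=1: revealed 1 new [(0,6)] -> total=13
Click 3 (4,1) count=3: revealed 1 new [(4,1)] -> total=14
Click 4 (3,2) count=2: revealed 1 new [(3,2)] -> total=15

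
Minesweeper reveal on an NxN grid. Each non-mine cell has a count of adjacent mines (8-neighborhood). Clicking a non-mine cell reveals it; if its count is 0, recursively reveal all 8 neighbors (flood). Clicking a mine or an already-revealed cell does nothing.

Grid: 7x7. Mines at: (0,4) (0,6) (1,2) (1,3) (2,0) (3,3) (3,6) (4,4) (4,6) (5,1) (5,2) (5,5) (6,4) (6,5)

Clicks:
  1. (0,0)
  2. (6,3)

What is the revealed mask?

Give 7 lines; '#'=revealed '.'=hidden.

Answer: ##.....
##.....
.......
.......
.......
.......
...#...

Derivation:
Click 1 (0,0) count=0: revealed 4 new [(0,0) (0,1) (1,0) (1,1)] -> total=4
Click 2 (6,3) count=2: revealed 1 new [(6,3)] -> total=5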